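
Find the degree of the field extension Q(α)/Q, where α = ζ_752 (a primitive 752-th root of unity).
[Q(α):Q] = 368

The minimal polynomial of ζ_752 over Q is the 752-th cyclotomic polynomial Φ_752(x), which is irreducible over Q and has degree φ(752) = 368. Hence [Q(α):Q] = φ(752) = 368.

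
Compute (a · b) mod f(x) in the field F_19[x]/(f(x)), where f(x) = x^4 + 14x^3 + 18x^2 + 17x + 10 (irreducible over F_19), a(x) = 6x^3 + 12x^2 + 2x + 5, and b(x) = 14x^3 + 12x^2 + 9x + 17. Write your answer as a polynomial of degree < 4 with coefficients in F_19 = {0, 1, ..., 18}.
a · b ≡ 11x^3 + 2x^2 + 15x + 9 (mod f(x))

Multiply in F_19[x]: a(x)·b(x) = (6x^3 + 12x^2 + 2x + 5)·(14x^3 + 12x^2 + 9x + 17) = 8x^6 + 12x^5 + 17x^4 + 16x^2 + 3x + 9. This has degree ≥ 4, so divide by f(x) over F_19: 8x^6 + 12x^5 + 17x^4 + 16x^2 + 3x + 9 = (8x^2 + 14x)·(x^4 + 14x^3 + 18x^2 + 17x + 10) + (11x^3 + 2x^2 + 15x + 9). Hence a·b ≡ 11x^3 + 2x^2 + 15x + 9 (mod f). (F_19[x]/(f) is a field with 19^4 = 130321 elements since f is irreducible of degree 4.)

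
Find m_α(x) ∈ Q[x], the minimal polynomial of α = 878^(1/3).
m_α(x) = x^3 - 878

α satisfies α^3 = 878, so x^3 - 878 annihilates α. By the rational root test, a rational root p/q (in lowest terms) of x^3 - 878 would satisfy p^3 = 878 q^3, forcing q = 1 and p^3 = 878; but 878 is not a perfect cube, contradiction. A monic cubic over Q with no rational root is irreducible (any nontrivial factorization would include a linear factor). Hence x^3 - 878 is the minimal polynomial of α, and in particular [Q(α):Q] = 3.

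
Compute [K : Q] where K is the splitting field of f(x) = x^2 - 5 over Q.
[K : Q] = 2

f(x) = x^2 - 5 factors as (x - √5)(x + √5). The splitting field is K = Q(√5). Since 5 is squarefree and > 1, it is not a perfect square, so x^2 - 5 is irreducible over Q and [Q(√5) : Q] = 2. Hence [K : Q] = 2.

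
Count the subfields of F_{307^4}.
F_{307^4} has 3 subfields

The subfields of F_{p^n} are exactly the fields F_{p^d} for d | n (each is the fixed field of the unique index-d subgroup of Gal(F_{p^n}/F_p) ≅ Z/nZ). The divisors of n = 4 are {1, 2, 4}, giving 3 subfields: F_{307^1}, F_{307^2}, F_{307^4}.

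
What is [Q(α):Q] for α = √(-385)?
[Q(α):Q] = 2

[Q(α):Q] equals the degree of the minimal polynomial of α. Here α^2 = -385 and x^2 + 385 is irreducible (d = -385 is squarefree, ≠ 1, hence not a square), so deg(m_α) = 2. Thus [Q(α):Q] = 2.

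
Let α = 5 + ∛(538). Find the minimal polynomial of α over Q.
m_α(x) = x^3 - 15x^2 + 75x - 663

Set β = α - 5 = ∛(538), so β^3 = 538. Then (α - 5)^3 - 538 = 0, i.e. α is a root of g(x) = (x - 5)^3 - 538 = x^3 - 15x^2 + 75x - 663. Since g(x) = h(x - 5) where h(x) = x^3 - 538, and h is irreducible over Q (because 538 is not a perfect cube, so h has no rational root, and a monic cubic with no rational root is irreducible), g is also irreducible (irreducibility is preserved under the substitution x → x - 5). Hence m_α(x) = x^3 - 15x^2 + 75x - 663.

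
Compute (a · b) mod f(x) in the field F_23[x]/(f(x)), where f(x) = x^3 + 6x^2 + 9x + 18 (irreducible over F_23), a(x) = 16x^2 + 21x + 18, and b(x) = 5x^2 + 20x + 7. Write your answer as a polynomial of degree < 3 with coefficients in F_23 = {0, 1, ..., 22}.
a · b ≡ 2x^2 + 22x + 12 (mod f(x))

Multiply in F_23[x]: a(x)·b(x) = (16x^2 + 21x + 18)·(5x^2 + 20x + 7) = 11x^4 + 11x^3 + x^2 + x + 11. This has degree ≥ 3, so divide by f(x) over F_23: 11x^4 + 11x^3 + x^2 + x + 11 = (11x + 14)·(x^3 + 6x^2 + 9x + 18) + (2x^2 + 22x + 12). Hence a·b ≡ 2x^2 + 22x + 12 (mod f). (F_23[x]/(f) is a field with 23^3 = 12167 elements since f is irreducible of degree 3.)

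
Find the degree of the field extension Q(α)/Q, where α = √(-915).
[Q(α):Q] = 2

[Q(α):Q] equals the degree of the minimal polynomial of α. Here α^2 = -915 and x^2 + 915 is irreducible (d = -915 is squarefree, ≠ 1, hence not a square), so deg(m_α) = 2. Thus [Q(α):Q] = 2.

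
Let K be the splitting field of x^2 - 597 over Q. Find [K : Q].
[K : Q] = 2

f(x) = x^2 - 597 factors as (x - √597)(x + √597). The splitting field is K = Q(√597). Since 597 is squarefree and > 1, it is not a perfect square, so x^2 - 597 is irreducible over Q and [Q(√597) : Q] = 2. Hence [K : Q] = 2.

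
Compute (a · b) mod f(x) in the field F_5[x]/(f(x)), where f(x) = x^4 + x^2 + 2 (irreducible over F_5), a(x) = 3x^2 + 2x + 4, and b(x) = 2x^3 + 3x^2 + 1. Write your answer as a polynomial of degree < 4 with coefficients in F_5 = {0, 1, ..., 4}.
a · b ≡ 3x^3 + 2x^2 + 3 (mod f(x))

Multiply in F_5[x]: a(x)·b(x) = (3x^2 + 2x + 4)·(2x^3 + 3x^2 + 1) = x^5 + 3x^4 + 4x^3 + 2x + 4. This has degree ≥ 4, so divide by f(x) over F_5: x^5 + 3x^4 + 4x^3 + 2x + 4 = (x + 3)·(x^4 + x^2 + 2) + (3x^3 + 2x^2 + 3). Hence a·b ≡ 3x^3 + 2x^2 + 3 (mod f). (F_5[x]/(f) is a field with 5^4 = 625 elements since f is irreducible of degree 4.)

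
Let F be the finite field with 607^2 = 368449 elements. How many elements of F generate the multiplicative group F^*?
There are φ(368448) = 115200 primitive elements

F_q^* is cyclic of order q - 1 = 368448. A cyclic group of order m has exactly φ(m) generators. Here m = 368448 = 2^6 · 3 · 19 · 101, so the number of primitive elements is φ(368448) = 115200.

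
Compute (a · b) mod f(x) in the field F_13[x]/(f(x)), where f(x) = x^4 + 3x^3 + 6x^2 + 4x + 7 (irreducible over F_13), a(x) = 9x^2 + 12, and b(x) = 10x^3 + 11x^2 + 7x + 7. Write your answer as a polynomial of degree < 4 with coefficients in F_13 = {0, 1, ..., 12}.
a · b ≡ 3x^2 + 8x + 7 (mod f(x))

Multiply in F_13[x]: a(x)·b(x) = (9x^2 + 12)·(10x^3 + 11x^2 + 7x + 7) = 12x^5 + 8x^4 + x^3 + 6x + 6. This has degree ≥ 4, so divide by f(x) over F_13: 12x^5 + 8x^4 + x^3 + 6x + 6 = (12x + 11)·(x^4 + 3x^3 + 6x^2 + 4x + 7) + (3x^2 + 8x + 7). Hence a·b ≡ 3x^2 + 8x + 7 (mod f). (F_13[x]/(f) is a field with 13^4 = 28561 elements since f is irreducible of degree 4.)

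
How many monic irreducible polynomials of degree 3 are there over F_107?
There are 408312 monic irreducible polynomials of degree 3 over F_107

Each element of F_{107^3} that lies in no proper subfield is a root of exactly one monic irreducible of degree 3 over F_107, and each such polynomial has 3 distinct roots in F_{107^3}. By Möbius inversion the count is N_107(3) = (1/3) Σ_{d|3} μ(3/d) · 107^d = (1/3)(μ(3)·107^1 + μ(1)·107^3) = 1224936/3 = 408312.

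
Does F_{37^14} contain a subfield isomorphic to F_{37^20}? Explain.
No: F_{37^20} is not a subfield of F_{37^14}

F_{p^m} embeds in F_{p^n} iff m | n. Here 20 ∤ 14 (since 14 = 0·20 + 14 with remainder 14 ≠ 0), so F_{37^20} is not a subfield of F_{37^14}. Equivalently: if it were, the tower law would give 20 = [F_{37^20}:F_37] dividing [F_{37^14}:F_37] = 14, contradiction.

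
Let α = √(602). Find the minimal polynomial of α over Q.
m_α(x) = x^2 - 602

α satisfies α^2 - 602 = 0, so x^2 - 602 annihilates α. Since d = 602 is squarefree and ≠ 1, it is not a perfect square in Q, so x^2 - 602 has no rational root and is therefore irreducible over Q (a degree-2 polynomial over a field is irreducible iff it has no root). Hence m_α(x) = x^2 - 602.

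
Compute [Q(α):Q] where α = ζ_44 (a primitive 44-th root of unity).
[Q(α):Q] = 20

The minimal polynomial of ζ_44 over Q is the 44-th cyclotomic polynomial Φ_44(x), which is irreducible over Q and has degree φ(44) = 20. Hence [Q(α):Q] = φ(44) = 20.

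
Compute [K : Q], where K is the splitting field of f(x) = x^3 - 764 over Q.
[K : Q] = 6

The roots of x^3 - 764 are ∛764, ω∛764, ω^2∛764 where ω = e^(2πi/3) is a primitive cube root of unity, so K = Q(∛764, ω). Now [Q(∛764):Q] = 3 (since 764 is not a perfect cube, x^3 - 764 is irreducible) and [Q(ω):Q] = 2. Both 2 and 3 divide [K:Q], and [K:Q] ≤ 3·2 = 6, so [K:Q] = 6. (Equivalently: Q(∛764) ⊂ R but ω ∉ R, so [K : Q(∛764)] = 2.)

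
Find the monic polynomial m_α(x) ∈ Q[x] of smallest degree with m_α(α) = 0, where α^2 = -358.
m_α(x) = x^2 + 358

α satisfies α^2 + 358 = 0, so x^2 + 358 annihilates α. Since d = -358 is squarefree and ≠ 1, it is not a perfect square in Q, so x^2 + 358 has no rational root and is therefore irreducible over Q (a degree-2 polynomial over a field is irreducible iff it has no root). Hence m_α(x) = x^2 + 358.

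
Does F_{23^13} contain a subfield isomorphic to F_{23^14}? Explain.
No: F_{23^14} is not a subfield of F_{23^13}

F_{p^m} embeds in F_{p^n} iff m | n. Here 14 ∤ 13 (since 13 = 0·14 + 13 with remainder 13 ≠ 0), so F_{23^14} is not a subfield of F_{23^13}. Equivalently: if it were, the tower law would give 14 = [F_{23^14}:F_23] dividing [F_{23^13}:F_23] = 13, contradiction.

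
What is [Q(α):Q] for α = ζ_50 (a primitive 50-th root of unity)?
[Q(α):Q] = 20

The minimal polynomial of ζ_50 over Q is the 50-th cyclotomic polynomial Φ_50(x), which is irreducible over Q and has degree φ(50) = 20. Hence [Q(α):Q] = φ(50) = 20.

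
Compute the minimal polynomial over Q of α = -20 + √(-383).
m_α(x) = x^2 + 40x + 783

From α + 20 = √(-383), squaring gives (α + 20)^2 = -383, i.e. α^2 + 40α + 400 = -383, so α^2 + 40α + 783 = 0. The discriminant of x^2 + 40x + 783 is (40)^2 - 4·(783) = 1600 - 3132 = -1532, and 4·(-383) is not a perfect square in Q since -383 is squarefree and ≠ 1. Hence x^2 + 40x + 783 is irreducible over Q and is the minimal polynomial of α.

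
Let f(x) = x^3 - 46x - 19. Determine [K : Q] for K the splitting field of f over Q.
[K : Q] = 6

By the rational root test, any rational root of the monic integer polynomial f(x) = x^3 - 46x - 19 must be an integer dividing the constant term -19, i.e. one of ±{1, 19}. Evaluating: f(1) = -64, f(-1) = 26, f(19) = 5966, f(-19) = -6004; none is 0, so f has no rational root and is therefore irreducible over Q (a cubic with no linear factor over a field is irreducible). For an irreducible cubic, the Galois group is A_3 or S_3 according as the discriminant disc(f) = -4a^3 - 27b^2 = -4·(-46)^3 - 27·(-19)^2 = 379597 is or is not a square in Q. Here disc(f) = 379597 is not a perfect square in Q, so the Galois group of f over Q is not contained in A_3 and must be all of S_3. The splitting field has degree |S_3| = 6 over Q, so [K : Q] = 6.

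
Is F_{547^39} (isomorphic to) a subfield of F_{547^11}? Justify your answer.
No: F_{547^39} is not a subfield of F_{547^11}

F_{p^m} embeds in F_{p^n} iff m | n. Here 39 ∤ 11 (since 11 = 0·39 + 11 with remainder 11 ≠ 0), so F_{547^39} is not a subfield of F_{547^11}. Equivalently: if it were, the tower law would give 39 = [F_{547^39}:F_547] dividing [F_{547^11}:F_547] = 11, contradiction.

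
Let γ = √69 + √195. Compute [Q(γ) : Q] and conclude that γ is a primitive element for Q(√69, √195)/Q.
[Q(γ) : Q] = 4 (equivalently, Q(γ) = Q(√69, √195))

Obviously Q(γ) ⊆ Q(√69, √195), and [Q(√69, √195):Q] = 4 (since 69, 195 are distinct squarefree integers > 1 with 13455 not a perfect square). To show equality we compute the minimal polynomial of γ. From γ = √69 + √195: γ^2 = 69 + 2√(13455) + 195 = 264 + 2√(13455), so γ^2 - 264 = 2√(13455); squaring, (γ^2 - 264)^2 = 4·13455, i.e. γ^4 - 528γ^2 + 69696 - 53820 = 0, i.e. γ^4 - 528γ^2 + 15876 = 0. So γ is a root of x^4 - 528x^2 + 15876. This polynomial is irreducible over Q: it has no rational root (each ±√69 ± √195 is irrational), and any factorization into two quadratics over Q would force √(13455) ∈ Q (pairing opposite roots) or √69, √195 ∈ Q (other pairings), all impossible. Hence [Q(γ):Q] = 4 = [Q(√69, √195):Q], so Q(γ) = Q(√69, √195).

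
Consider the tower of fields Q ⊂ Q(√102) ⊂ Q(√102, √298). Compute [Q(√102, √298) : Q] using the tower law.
[Q(√102, √298) : Q] = 4

[Q(√102):Q] = 2 (min poly x^2 - 102, irreducible since 102 is squarefree > 1). For the top step, suppose √298 ∈ Q(√102), say √298 = c + d√102 with c, d ∈ Q. Squaring: 298 = c^2 + 102d^2 + 2cd√102. Since √102 ∉ Q this forces 2cd = 0. If d = 0 then √298 = c ∈ Q, contradicting 298 squarefree > 1. If c = 0 then 298 = 102d^2, so 102·298 = (102d)^2 is a perfect square in Q — but 102·298 = 30396 is not a perfect square (since 102 and 298 are distinct squarefree integers). Contradiction. Hence √298 ∉ Q(√102), so x^2 - 298 stays irreducible over Q(√102) and [Q(√102, √298) : Q(√102)] = 2. By the tower law, [Q(√102, √298) : Q] = 2 · 2 = 4.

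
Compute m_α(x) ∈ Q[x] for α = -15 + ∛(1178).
m_α(x) = x^3 + 45x^2 + 675x + 2197

Set β = α + 15 = ∛(1178), so β^3 = 1178. Then (α + 15)^3 - 1178 = 0, i.e. α is a root of g(x) = (x + 15)^3 - 1178 = x^3 + 45x^2 + 675x + 2197. Since g(x) = h(x + 15) where h(x) = x^3 - 1178, and h is irreducible over Q (because 1178 is not a perfect cube, so h has no rational root, and a monic cubic with no rational root is irreducible), g is also irreducible (irreducibility is preserved under the substitution x → x + 15). Hence m_α(x) = x^3 + 45x^2 + 675x + 2197.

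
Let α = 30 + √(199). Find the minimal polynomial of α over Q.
m_α(x) = x^2 - 60x + 701

From α - 30 = √(199), squaring gives (α - 30)^2 = 199, i.e. α^2 - 60α + 900 = 199, so α^2 - 60α + 701 = 0. The discriminant of x^2 - 60x + 701 is (-60)^2 - 4·(701) = 3600 - 2804 = 796, and 4·(199) is not a perfect square in Q since 199 is squarefree and ≠ 1. Hence x^2 - 60x + 701 is irreducible over Q and is the minimal polynomial of α.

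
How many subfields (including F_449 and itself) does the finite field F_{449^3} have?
F_{449^3} has 2 subfields

The subfields of F_{p^n} are exactly the fields F_{p^d} for d | n (each is the fixed field of the unique index-d subgroup of Gal(F_{p^n}/F_p) ≅ Z/nZ). The divisors of n = 3 are {1, 3}, giving 2 subfields: F_{449^1}, F_{449^3}.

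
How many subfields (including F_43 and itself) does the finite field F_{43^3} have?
F_{43^3} has 2 subfields

The subfields of F_{p^n} are exactly the fields F_{p^d} for d | n (each is the fixed field of the unique index-d subgroup of Gal(F_{p^n}/F_p) ≅ Z/nZ). The divisors of n = 3 are {1, 3}, giving 2 subfields: F_{43^1}, F_{43^3}.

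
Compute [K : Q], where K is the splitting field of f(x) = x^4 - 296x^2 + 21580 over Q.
[K : Q] = 4

Solving the quadratic in x^2: x^2 = (296 ± √(296^2 - 4·21580))/2 = (296 ± √1296)/2 = (296 ± 36)/2, giving x^2 = 130 or x^2 = 166. So f(x) = (x^2 - 130)(x^2 - 166) and the roots of f are ±√130, ±√166. Hence the splitting field is K = Q(√130, √166). Since 130 and 166 are distinct squarefree integers > 1, their product 21580 is not a perfect square, so √166 ∉ Q(√130). By the tower law [K:Q] = [Q(√130,√166):Q(√130)] · [Q(√130):Q] = 2 · 2 = 4.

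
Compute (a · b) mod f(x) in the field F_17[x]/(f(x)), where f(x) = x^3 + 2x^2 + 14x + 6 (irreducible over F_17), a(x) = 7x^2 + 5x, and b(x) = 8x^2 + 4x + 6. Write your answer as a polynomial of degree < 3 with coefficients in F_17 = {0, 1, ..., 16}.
a · b ≡ 12x^2 + 4x + 9 (mod f(x))

Multiply in F_17[x]: a(x)·b(x) = (7x^2 + 5x)·(8x^2 + 4x + 6) = 5x^4 + 11x^2 + 13x. This has degree ≥ 3, so divide by f(x) over F_17: 5x^4 + 11x^2 + 13x = (5x + 7)·(x^3 + 2x^2 + 14x + 6) + (12x^2 + 4x + 9). Hence a·b ≡ 12x^2 + 4x + 9 (mod f). (F_17[x]/(f) is a field with 17^3 = 4913 elements since f is irreducible of degree 3.)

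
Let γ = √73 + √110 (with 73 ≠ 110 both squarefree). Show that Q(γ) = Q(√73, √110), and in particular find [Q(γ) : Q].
[Q(γ) : Q] = 4 (equivalently, Q(γ) = Q(√73, √110))

Obviously Q(γ) ⊆ Q(√73, √110), and [Q(√73, √110):Q] = 4 (since 73, 110 are distinct squarefree integers > 1 with 8030 not a perfect square). To show equality we compute the minimal polynomial of γ. From γ = √73 + √110: γ^2 = 73 + 2√(8030) + 110 = 183 + 2√(8030), so γ^2 - 183 = 2√(8030); squaring, (γ^2 - 183)^2 = 4·8030, i.e. γ^4 - 366γ^2 + 33489 - 32120 = 0, i.e. γ^4 - 366γ^2 + 1369 = 0. So γ is a root of x^4 - 366x^2 + 1369. This polynomial is irreducible over Q: it has no rational root (each ±√73 ± √110 is irrational), and any factorization into two quadratics over Q would force √(8030) ∈ Q (pairing opposite roots) or √73, √110 ∈ Q (other pairings), all impossible. Hence [Q(γ):Q] = 4 = [Q(√73, √110):Q], so Q(γ) = Q(√73, √110).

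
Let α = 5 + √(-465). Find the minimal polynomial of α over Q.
m_α(x) = x^2 - 10x + 490

From α - 5 = √(-465), squaring gives (α - 5)^2 = -465, i.e. α^2 - 10α + 25 = -465, so α^2 - 10α + 490 = 0. The discriminant of x^2 - 10x + 490 is (-10)^2 - 4·(490) = 100 - 1960 = -1860, and 4·(-465) is not a perfect square in Q since -465 is squarefree and ≠ 1. Hence x^2 - 10x + 490 is irreducible over Q and is the minimal polynomial of α.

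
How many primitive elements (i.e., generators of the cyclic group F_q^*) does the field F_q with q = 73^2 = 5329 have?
There are φ(5328) = 1728 primitive elements

F_q^* is cyclic of order q - 1 = 5328. A cyclic group of order m has exactly φ(m) generators. Here m = 5328 = 2^4 · 3^2 · 37, so the number of primitive elements is φ(5328) = 1728.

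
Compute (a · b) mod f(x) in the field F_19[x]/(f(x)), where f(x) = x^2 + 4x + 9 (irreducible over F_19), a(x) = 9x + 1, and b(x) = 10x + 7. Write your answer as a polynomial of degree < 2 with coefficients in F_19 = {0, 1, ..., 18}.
a · b ≡ 17x + 14 (mod f(x))

Multiply in F_19[x]: a(x)·b(x) = (9x + 1)·(10x + 7) = 14x^2 + 16x + 7. This has degree ≥ 2, so divide by f(x) over F_19: 14x^2 + 16x + 7 = (14)·(x^2 + 4x + 9) + (17x + 14). Hence a·b ≡ 17x + 14 (mod f). (F_19[x]/(f) is a field with 19^2 = 361 elements since f is irreducible of degree 2.)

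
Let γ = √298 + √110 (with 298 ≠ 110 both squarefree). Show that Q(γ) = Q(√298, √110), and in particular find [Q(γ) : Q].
[Q(γ) : Q] = 4 (equivalently, Q(γ) = Q(√298, √110))

Obviously Q(γ) ⊆ Q(√298, √110), and [Q(√298, √110):Q] = 4 (since 298, 110 are distinct squarefree integers > 1 with 32780 not a perfect square). To show equality we compute the minimal polynomial of γ. From γ = √298 + √110: γ^2 = 298 + 2√(32780) + 110 = 408 + 2√(32780), so γ^2 - 408 = 2√(32780); squaring, (γ^2 - 408)^2 = 4·32780, i.e. γ^4 - 816γ^2 + 166464 - 131120 = 0, i.e. γ^4 - 816γ^2 + 35344 = 0. So γ is a root of x^4 - 816x^2 + 35344. This polynomial is irreducible over Q: it has no rational root (each ±√298 ± √110 is irrational), and any factorization into two quadratics over Q would force √(32780) ∈ Q (pairing opposite roots) or √298, √110 ∈ Q (other pairings), all impossible. Hence [Q(γ):Q] = 4 = [Q(√298, √110):Q], so Q(γ) = Q(√298, √110).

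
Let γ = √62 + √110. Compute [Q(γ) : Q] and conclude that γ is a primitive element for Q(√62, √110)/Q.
[Q(γ) : Q] = 4 (equivalently, Q(γ) = Q(√62, √110))

Obviously Q(γ) ⊆ Q(√62, √110), and [Q(√62, √110):Q] = 4 (since 62, 110 are distinct squarefree integers > 1 with 6820 not a perfect square). To show equality we compute the minimal polynomial of γ. From γ = √62 + √110: γ^2 = 62 + 2√(6820) + 110 = 172 + 2√(6820), so γ^2 - 172 = 2√(6820); squaring, (γ^2 - 172)^2 = 4·6820, i.e. γ^4 - 344γ^2 + 29584 - 27280 = 0, i.e. γ^4 - 344γ^2 + 2304 = 0. So γ is a root of x^4 - 344x^2 + 2304. This polynomial is irreducible over Q: it has no rational root (each ±√62 ± √110 is irrational), and any factorization into two quadratics over Q would force √(6820) ∈ Q (pairing opposite roots) or √62, √110 ∈ Q (other pairings), all impossible. Hence [Q(γ):Q] = 4 = [Q(√62, √110):Q], so Q(γ) = Q(√62, √110).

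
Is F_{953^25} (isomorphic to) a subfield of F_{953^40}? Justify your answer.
No: F_{953^25} is not a subfield of F_{953^40}

F_{p^m} embeds in F_{p^n} iff m | n. Here 25 ∤ 40 (since 40 = 1·25 + 15 with remainder 15 ≠ 0), so F_{953^25} is not a subfield of F_{953^40}. Equivalently: if it were, the tower law would give 25 = [F_{953^25}:F_953] dividing [F_{953^40}:F_953] = 40, contradiction.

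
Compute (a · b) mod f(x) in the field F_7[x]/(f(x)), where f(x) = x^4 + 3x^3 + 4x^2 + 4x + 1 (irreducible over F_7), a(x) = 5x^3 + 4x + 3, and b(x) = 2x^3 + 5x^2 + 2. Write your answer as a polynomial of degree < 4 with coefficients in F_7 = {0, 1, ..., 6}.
a · b ≡ 4x^3 + 2x^2 + 4x + 2 (mod f(x))

Multiply in F_7[x]: a(x)·b(x) = (5x^3 + 4x + 3)·(2x^3 + 5x^2 + 2) = 3x^6 + 4x^5 + x^4 + x^3 + x^2 + x + 6. This has degree ≥ 4, so divide by f(x) over F_7: 3x^6 + 4x^5 + x^4 + x^3 + x^2 + x + 6 = (3x^2 + 2x + 4)·(x^4 + 3x^3 + 4x^2 + 4x + 1) + (4x^3 + 2x^2 + 4x + 2). Hence a·b ≡ 4x^3 + 2x^2 + 4x + 2 (mod f). (F_7[x]/(f) is a field with 7^4 = 2401 elements since f is irreducible of degree 4.)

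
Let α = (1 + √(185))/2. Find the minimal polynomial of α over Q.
m_α(x) = x^2 - x - 46

From 2α - 1 = √(185), squaring gives (2α - 1)^2 = 185, i.e. 4α^2 - 4α + 1 = 185, so α^2 - α + (1 - 185)/4 = 0. Since 185 ≡ 1 (mod 4), (1 - 185)/4 = -46 ∈ Z. The polynomial x^2 - x - 46 has discriminant 1 - 4·(-46) = 185, which is not a perfect square in Q (d = 185 is squarefree and ≠ 1), so x^2 - x - 46 is irreducible over Q. It is the minimal polynomial of α.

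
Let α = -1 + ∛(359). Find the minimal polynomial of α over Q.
m_α(x) = x^3 + 3x^2 + 3x - 358

Set β = α + 1 = ∛(359), so β^3 = 359. Then (α + 1)^3 - 359 = 0, i.e. α is a root of g(x) = (x + 1)^3 - 359 = x^3 + 3x^2 + 3x - 358. Since g(x) = h(x + 1) where h(x) = x^3 - 359, and h is irreducible over Q (because 359 is not a perfect cube, so h has no rational root, and a monic cubic with no rational root is irreducible), g is also irreducible (irreducibility is preserved under the substitution x → x + 1). Hence m_α(x) = x^3 + 3x^2 + 3x - 358.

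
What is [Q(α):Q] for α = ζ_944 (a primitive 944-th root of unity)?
[Q(α):Q] = 464

The minimal polynomial of ζ_944 over Q is the 944-th cyclotomic polynomial Φ_944(x), which is irreducible over Q and has degree φ(944) = 464. Hence [Q(α):Q] = φ(944) = 464.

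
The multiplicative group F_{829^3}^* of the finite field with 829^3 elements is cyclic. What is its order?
|F_{829^3}^*| = 569722788

F_{829^3} has 829^3 = 569722789 elements; its multiplicative group consists of all nonzero elements, so |F_{829^3}^*| = 569722789 - 1 = 569722788. (It is cyclic since any finite subgroup of the multiplicative group of a field is cyclic.)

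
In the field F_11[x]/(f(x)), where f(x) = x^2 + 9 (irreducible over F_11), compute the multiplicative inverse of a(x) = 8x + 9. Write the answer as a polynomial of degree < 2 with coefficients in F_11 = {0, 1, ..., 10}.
a(x)^(-1) ≡ 10x + 8 (mod f(x))

Since f is irreducible over F_11, F_11[x]/(f) is a field and a(x) ≠ 0 has an inverse. Apply the extended Euclidean algorithm to f(x) and a(x) in F_11[x]: f(x) = (7x + 10)·a(x) + (7). The last nonzero remainder is the constant 7 = gcd(f, a) in F_11. Back-substituting through the division chain expresses 7 = s(x)·a(x) + t(x)·f(x) with s(x) ≡ 4x + 1 (mod f), so (4x + 1)·a(x) ≡ 7 (mod f). Multiplying by 7^(-1) ≡ 8 in F_11 gives a(x)^(-1) ≡ 8·(4x + 1) ≡ 10x + 8 (mod f). Check: (8x + 9)·(10x + 8) = 3x^2 + 6 ≡ 1 (mod x^2 + 9).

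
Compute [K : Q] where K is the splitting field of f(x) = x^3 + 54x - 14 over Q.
[K : Q] = 6

By the rational root test, any rational root of the monic integer polynomial f(x) = x^3 + 54x - 14 must be an integer dividing the constant term -14, i.e. one of ±{1, 2, 7, 14}. Evaluating: f(1) = 41, f(-1) = -69, f(2) = 102, f(-2) = -130, f(7) = 707, f(-7) = -735, f(14) = 3486, f(-14) = -3514; none is 0, so f has no rational root and is therefore irreducible over Q (a cubic with no linear factor over a field is irreducible). For an irreducible cubic, the Galois group is A_3 or S_3 according as the discriminant disc(f) = -4a^3 - 27b^2 = -4·(54)^3 - 27·(-14)^2 = -635148 is or is not a square in Q. Here disc(f) = -635148 is not a perfect square in Q, so the Galois group of f over Q is not contained in A_3 and must be all of S_3. The splitting field has degree |S_3| = 6 over Q, so [K : Q] = 6.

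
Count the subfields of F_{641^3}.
F_{641^3} has 2 subfields

The subfields of F_{p^n} are exactly the fields F_{p^d} for d | n (each is the fixed field of the unique index-d subgroup of Gal(F_{p^n}/F_p) ≅ Z/nZ). The divisors of n = 3 are {1, 3}, giving 2 subfields: F_{641^1}, F_{641^3}.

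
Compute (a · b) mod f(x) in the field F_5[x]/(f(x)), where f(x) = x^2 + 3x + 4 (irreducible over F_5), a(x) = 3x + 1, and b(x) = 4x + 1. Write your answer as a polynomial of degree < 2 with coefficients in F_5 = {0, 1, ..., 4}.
a · b ≡ x + 3 (mod f(x))

Multiply in F_5[x]: a(x)·b(x) = (3x + 1)·(4x + 1) = 2x^2 + 2x + 1. This has degree ≥ 2, so divide by f(x) over F_5: 2x^2 + 2x + 1 = (2)·(x^2 + 3x + 4) + (x + 3). Hence a·b ≡ x + 3 (mod f). (F_5[x]/(f) is a field with 5^2 = 25 elements since f is irreducible of degree 2.)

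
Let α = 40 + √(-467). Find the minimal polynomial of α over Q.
m_α(x) = x^2 - 80x + 2067

From α - 40 = √(-467), squaring gives (α - 40)^2 = -467, i.e. α^2 - 80α + 1600 = -467, so α^2 - 80α + 2067 = 0. The discriminant of x^2 - 80x + 2067 is (-80)^2 - 4·(2067) = 6400 - 8268 = -1868, and 4·(-467) is not a perfect square in Q since -467 is squarefree and ≠ 1. Hence x^2 - 80x + 2067 is irreducible over Q and is the minimal polynomial of α.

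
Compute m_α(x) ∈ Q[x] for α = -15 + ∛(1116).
m_α(x) = x^3 + 45x^2 + 675x + 2259

Set β = α + 15 = ∛(1116), so β^3 = 1116. Then (α + 15)^3 - 1116 = 0, i.e. α is a root of g(x) = (x + 15)^3 - 1116 = x^3 + 45x^2 + 675x + 2259. Since g(x) = h(x + 15) where h(x) = x^3 - 1116, and h is irreducible over Q (because 1116 is not a perfect cube, so h has no rational root, and a monic cubic with no rational root is irreducible), g is also irreducible (irreducibility is preserved under the substitution x → x + 15). Hence m_α(x) = x^3 + 45x^2 + 675x + 2259.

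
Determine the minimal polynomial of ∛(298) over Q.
m_α(x) = x^3 - 298

α satisfies α^3 = 298, so x^3 - 298 annihilates α. By the rational root test, a rational root p/q (in lowest terms) of x^3 - 298 would satisfy p^3 = 298 q^3, forcing q = 1 and p^3 = 298; but 298 is not a perfect cube, contradiction. A monic cubic over Q with no rational root is irreducible (any nontrivial factorization would include a linear factor). Hence x^3 - 298 is the minimal polynomial of α, and in particular [Q(α):Q] = 3.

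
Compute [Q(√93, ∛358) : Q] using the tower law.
[Q(√93, ∛358) : Q] = 6

Let L = Q(√93, ∛358). Since Q(√93) ⊂ L and [Q(√93):Q] = 2, the tower law gives 2 | [L:Q]. Likewise Q(∛358) ⊂ L with [Q(∛358):Q] = 3 (because 358 is not a perfect cube), so 3 | [L:Q]. As gcd(2,3) = 1, [L:Q] is divisible by 6. Conversely L is generated over Q by √93 and ∛358, so [L:Q] ≤ 2·3 = 6. Therefore [Q(√93, ∛358) : Q] = 6.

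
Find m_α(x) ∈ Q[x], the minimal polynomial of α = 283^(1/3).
m_α(x) = x^3 - 283

α satisfies α^3 = 283, so x^3 - 283 annihilates α. By the rational root test, a rational root p/q (in lowest terms) of x^3 - 283 would satisfy p^3 = 283 q^3, forcing q = 1 and p^3 = 283; but 283 is not a perfect cube, contradiction. A monic cubic over Q with no rational root is irreducible (any nontrivial factorization would include a linear factor). Hence x^3 - 283 is the minimal polynomial of α, and in particular [Q(α):Q] = 3.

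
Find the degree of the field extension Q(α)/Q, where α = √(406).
[Q(α):Q] = 2

[Q(α):Q] equals the degree of the minimal polynomial of α. Here α^2 = 406 and x^2 - 406 is irreducible (d = 406 is squarefree, ≠ 1, hence not a square), so deg(m_α) = 2. Thus [Q(α):Q] = 2.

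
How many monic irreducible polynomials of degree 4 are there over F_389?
There are 5724473430 monic irreducible polynomials of degree 4 over F_389

Each element of F_{389^4} that lies in no proper subfield is a root of exactly one monic irreducible of degree 4 over F_389, and each such polynomial has 4 distinct roots in F_{389^4}. By Möbius inversion the count is N_389(4) = (1/4) Σ_{d|4} μ(4/d) · 389^d = (1/4)(μ(4)·389^1 + μ(2)·389^2 + μ(1)·389^4) = 22897893720/4 = 5724473430.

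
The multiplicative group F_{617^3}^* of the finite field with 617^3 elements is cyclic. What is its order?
|F_{617^3}^*| = 234885112

F_{617^3} has 617^3 = 234885113 elements; its multiplicative group consists of all nonzero elements, so |F_{617^3}^*| = 234885113 - 1 = 234885112. (It is cyclic since any finite subgroup of the multiplicative group of a field is cyclic.)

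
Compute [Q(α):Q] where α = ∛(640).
[Q(α):Q] = 3

The minimal polynomial of α is x^3 - 640, irreducible over Q since 640 is not a perfect cube (so x^3 - 640 has no rational root). Hence [Q(α):Q] = deg(m_α) = 3.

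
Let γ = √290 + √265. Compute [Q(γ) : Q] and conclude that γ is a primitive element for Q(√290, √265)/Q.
[Q(γ) : Q] = 4 (equivalently, Q(γ) = Q(√290, √265))

Obviously Q(γ) ⊆ Q(√290, √265), and [Q(√290, √265):Q] = 4 (since 290, 265 are distinct squarefree integers > 1 with 76850 not a perfect square). To show equality we compute the minimal polynomial of γ. From γ = √290 + √265: γ^2 = 290 + 2√(76850) + 265 = 555 + 2√(76850), so γ^2 - 555 = 2√(76850); squaring, (γ^2 - 555)^2 = 4·76850, i.e. γ^4 - 1110γ^2 + 308025 - 307400 = 0, i.e. γ^4 - 1110γ^2 + 625 = 0. So γ is a root of x^4 - 1110x^2 + 625. This polynomial is irreducible over Q: it has no rational root (each ±√290 ± √265 is irrational), and any factorization into two quadratics over Q would force √(76850) ∈ Q (pairing opposite roots) or √290, √265 ∈ Q (other pairings), all impossible. Hence [Q(γ):Q] = 4 = [Q(√290, √265):Q], so Q(γ) = Q(√290, √265).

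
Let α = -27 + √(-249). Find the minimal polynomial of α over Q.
m_α(x) = x^2 + 54x + 978

From α + 27 = √(-249), squaring gives (α + 27)^2 = -249, i.e. α^2 + 54α + 729 = -249, so α^2 + 54α + 978 = 0. The discriminant of x^2 + 54x + 978 is (54)^2 - 4·(978) = 2916 - 3912 = -996, and 4·(-249) is not a perfect square in Q since -249 is squarefree and ≠ 1. Hence x^2 + 54x + 978 is irreducible over Q and is the minimal polynomial of α.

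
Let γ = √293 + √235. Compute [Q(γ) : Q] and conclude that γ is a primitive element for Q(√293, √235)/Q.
[Q(γ) : Q] = 4 (equivalently, Q(γ) = Q(√293, √235))

Obviously Q(γ) ⊆ Q(√293, √235), and [Q(√293, √235):Q] = 4 (since 293, 235 are distinct squarefree integers > 1 with 68855 not a perfect square). To show equality we compute the minimal polynomial of γ. From γ = √293 + √235: γ^2 = 293 + 2√(68855) + 235 = 528 + 2√(68855), so γ^2 - 528 = 2√(68855); squaring, (γ^2 - 528)^2 = 4·68855, i.e. γ^4 - 1056γ^2 + 278784 - 275420 = 0, i.e. γ^4 - 1056γ^2 + 3364 = 0. So γ is a root of x^4 - 1056x^2 + 3364. This polynomial is irreducible over Q: it has no rational root (each ±√293 ± √235 is irrational), and any factorization into two quadratics over Q would force √(68855) ∈ Q (pairing opposite roots) or √293, √235 ∈ Q (other pairings), all impossible. Hence [Q(γ):Q] = 4 = [Q(√293, √235):Q], so Q(γ) = Q(√293, √235).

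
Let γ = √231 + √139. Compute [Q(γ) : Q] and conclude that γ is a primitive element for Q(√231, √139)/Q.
[Q(γ) : Q] = 4 (equivalently, Q(γ) = Q(√231, √139))

Obviously Q(γ) ⊆ Q(√231, √139), and [Q(√231, √139):Q] = 4 (since 231, 139 are distinct squarefree integers > 1 with 32109 not a perfect square). To show equality we compute the minimal polynomial of γ. From γ = √231 + √139: γ^2 = 231 + 2√(32109) + 139 = 370 + 2√(32109), so γ^2 - 370 = 2√(32109); squaring, (γ^2 - 370)^2 = 4·32109, i.e. γ^4 - 740γ^2 + 136900 - 128436 = 0, i.e. γ^4 - 740γ^2 + 8464 = 0. So γ is a root of x^4 - 740x^2 + 8464. This polynomial is irreducible over Q: it has no rational root (each ±√231 ± √139 is irrational), and any factorization into two quadratics over Q would force √(32109) ∈ Q (pairing opposite roots) or √231, √139 ∈ Q (other pairings), all impossible. Hence [Q(γ):Q] = 4 = [Q(√231, √139):Q], so Q(γ) = Q(√231, √139).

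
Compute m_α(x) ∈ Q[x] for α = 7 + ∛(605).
m_α(x) = x^3 - 21x^2 + 147x - 948

Set β = α - 7 = ∛(605), so β^3 = 605. Then (α - 7)^3 - 605 = 0, i.e. α is a root of g(x) = (x - 7)^3 - 605 = x^3 - 21x^2 + 147x - 948. Since g(x) = h(x - 7) where h(x) = x^3 - 605, and h is irreducible over Q (because 605 is not a perfect cube, so h has no rational root, and a monic cubic with no rational root is irreducible), g is also irreducible (irreducibility is preserved under the substitution x → x - 7). Hence m_α(x) = x^3 - 21x^2 + 147x - 948.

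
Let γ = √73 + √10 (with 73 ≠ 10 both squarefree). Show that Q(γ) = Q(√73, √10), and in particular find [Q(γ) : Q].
[Q(γ) : Q] = 4 (equivalently, Q(γ) = Q(√73, √10))

Obviously Q(γ) ⊆ Q(√73, √10), and [Q(√73, √10):Q] = 4 (since 73, 10 are distinct squarefree integers > 1 with 730 not a perfect square). To show equality we compute the minimal polynomial of γ. From γ = √73 + √10: γ^2 = 73 + 2√(730) + 10 = 83 + 2√(730), so γ^2 - 83 = 2√(730); squaring, (γ^2 - 83)^2 = 4·730, i.e. γ^4 - 166γ^2 + 6889 - 2920 = 0, i.e. γ^4 - 166γ^2 + 3969 = 0. So γ is a root of x^4 - 166x^2 + 3969. This polynomial is irreducible over Q: it has no rational root (each ±√73 ± √10 is irrational), and any factorization into two quadratics over Q would force √(730) ∈ Q (pairing opposite roots) or √73, √10 ∈ Q (other pairings), all impossible. Hence [Q(γ):Q] = 4 = [Q(√73, √10):Q], so Q(γ) = Q(√73, √10).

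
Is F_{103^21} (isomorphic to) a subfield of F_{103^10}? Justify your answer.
No: F_{103^21} is not a subfield of F_{103^10}

F_{p^m} embeds in F_{p^n} iff m | n. Here 21 ∤ 10 (since 10 = 0·21 + 10 with remainder 10 ≠ 0), so F_{103^21} is not a subfield of F_{103^10}. Equivalently: if it were, the tower law would give 21 = [F_{103^21}:F_103] dividing [F_{103^10}:F_103] = 10, contradiction.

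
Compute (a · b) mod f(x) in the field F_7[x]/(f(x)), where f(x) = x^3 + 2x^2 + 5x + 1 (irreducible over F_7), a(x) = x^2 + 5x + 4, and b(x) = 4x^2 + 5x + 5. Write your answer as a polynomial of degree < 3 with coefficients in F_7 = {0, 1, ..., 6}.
a · b ≡ 6x^2 + 5x + 3 (mod f(x))

Multiply in F_7[x]: a(x)·b(x) = (x^2 + 5x + 4)·(4x^2 + 5x + 5) = 4x^4 + 4x^3 + 4x^2 + 3x + 6. This has degree ≥ 3, so divide by f(x) over F_7: 4x^4 + 4x^3 + 4x^2 + 3x + 6 = (4x + 3)·(x^3 + 2x^2 + 5x + 1) + (6x^2 + 5x + 3). Hence a·b ≡ 6x^2 + 5x + 3 (mod f). (F_7[x]/(f) is a field with 7^3 = 343 elements since f is irreducible of degree 3.)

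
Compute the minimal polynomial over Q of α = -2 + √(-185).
m_α(x) = x^2 + 4x + 189

From α + 2 = √(-185), squaring gives (α + 2)^2 = -185, i.e. α^2 + 4α + 4 = -185, so α^2 + 4α + 189 = 0. The discriminant of x^2 + 4x + 189 is (4)^2 - 4·(189) = 16 - 756 = -740, and 4·(-185) is not a perfect square in Q since -185 is squarefree and ≠ 1. Hence x^2 + 4x + 189 is irreducible over Q and is the minimal polynomial of α.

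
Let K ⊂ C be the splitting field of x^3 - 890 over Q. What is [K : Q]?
[K : Q] = 6

The roots of x^3 - 890 are ∛890, ω∛890, ω^2∛890 where ω = e^(2πi/3) is a primitive cube root of unity, so K = Q(∛890, ω). Now [Q(∛890):Q] = 3 (since 890 is not a perfect cube, x^3 - 890 is irreducible) and [Q(ω):Q] = 2. Both 2 and 3 divide [K:Q], and [K:Q] ≤ 3·2 = 6, so [K:Q] = 6. (Equivalently: Q(∛890) ⊂ R but ω ∉ R, so [K : Q(∛890)] = 2.)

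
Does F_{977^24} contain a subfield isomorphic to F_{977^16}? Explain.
No: F_{977^16} is not a subfield of F_{977^24}

F_{p^m} embeds in F_{p^n} iff m | n. Here 16 ∤ 24 (since 24 = 1·16 + 8 with remainder 8 ≠ 0), so F_{977^16} is not a subfield of F_{977^24}. Equivalently: if it were, the tower law would give 16 = [F_{977^16}:F_977] dividing [F_{977^24}:F_977] = 24, contradiction.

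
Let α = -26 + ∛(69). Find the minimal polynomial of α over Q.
m_α(x) = x^3 + 78x^2 + 2028x + 17507

Set β = α + 26 = ∛(69), so β^3 = 69. Then (α + 26)^3 - 69 = 0, i.e. α is a root of g(x) = (x + 26)^3 - 69 = x^3 + 78x^2 + 2028x + 17507. Since g(x) = h(x + 26) where h(x) = x^3 - 69, and h is irreducible over Q (because 69 is not a perfect cube, so h has no rational root, and a monic cubic with no rational root is irreducible), g is also irreducible (irreducibility is preserved under the substitution x → x + 26). Hence m_α(x) = x^3 + 78x^2 + 2028x + 17507.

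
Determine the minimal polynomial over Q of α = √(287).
m_α(x) = x^2 - 287

α satisfies α^2 - 287 = 0, so x^2 - 287 annihilates α. Since d = 287 is squarefree and ≠ 1, it is not a perfect square in Q, so x^2 - 287 has no rational root and is therefore irreducible over Q (a degree-2 polynomial over a field is irreducible iff it has no root). Hence m_α(x) = x^2 - 287.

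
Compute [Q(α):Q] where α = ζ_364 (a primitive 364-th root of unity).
[Q(α):Q] = 144

The minimal polynomial of ζ_364 over Q is the 364-th cyclotomic polynomial Φ_364(x), which is irreducible over Q and has degree φ(364) = 144. Hence [Q(α):Q] = φ(364) = 144.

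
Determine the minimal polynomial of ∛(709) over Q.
m_α(x) = x^3 - 709

α satisfies α^3 = 709, so x^3 - 709 annihilates α. By the rational root test, a rational root p/q (in lowest terms) of x^3 - 709 would satisfy p^3 = 709 q^3, forcing q = 1 and p^3 = 709; but 709 is not a perfect cube, contradiction. A monic cubic over Q with no rational root is irreducible (any nontrivial factorization would include a linear factor). Hence x^3 - 709 is the minimal polynomial of α, and in particular [Q(α):Q] = 3.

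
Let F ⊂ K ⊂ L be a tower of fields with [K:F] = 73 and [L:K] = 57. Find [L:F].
[L:F] = 4161

The tower law says that for any tower of field extensions F ⊂ K ⊂ L with finite degrees, [L:F] = [L:K] · [K:F]. Here this gives [L:F] = 57 · 73 = 4161.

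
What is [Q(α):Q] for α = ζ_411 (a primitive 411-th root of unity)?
[Q(α):Q] = 272

The minimal polynomial of ζ_411 over Q is the 411-th cyclotomic polynomial Φ_411(x), which is irreducible over Q and has degree φ(411) = 272. Hence [Q(α):Q] = φ(411) = 272.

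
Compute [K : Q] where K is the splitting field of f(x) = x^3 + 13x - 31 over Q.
[K : Q] = 6

By the rational root test, any rational root of the monic integer polynomial f(x) = x^3 + 13x - 31 must be an integer dividing the constant term -31, i.e. one of ±{1, 31}. Evaluating: f(1) = -17, f(-1) = -45, f(31) = 30163, f(-31) = -30225; none is 0, so f has no rational root and is therefore irreducible over Q (a cubic with no linear factor over a field is irreducible). For an irreducible cubic, the Galois group is A_3 or S_3 according as the discriminant disc(f) = -4a^3 - 27b^2 = -4·(13)^3 - 27·(-31)^2 = -34735 is or is not a square in Q. Here disc(f) = -34735 is not a perfect square in Q, so the Galois group of f over Q is not contained in A_3 and must be all of S_3. The splitting field has degree |S_3| = 6 over Q, so [K : Q] = 6.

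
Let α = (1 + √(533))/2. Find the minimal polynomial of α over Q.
m_α(x) = x^2 - x - 133

From 2α - 1 = √(533), squaring gives (2α - 1)^2 = 533, i.e. 4α^2 - 4α + 1 = 533, so α^2 - α + (1 - 533)/4 = 0. Since 533 ≡ 1 (mod 4), (1 - 533)/4 = -133 ∈ Z. The polynomial x^2 - x - 133 has discriminant 1 - 4·(-133) = 533, which is not a perfect square in Q (d = 533 is squarefree and ≠ 1), so x^2 - x - 133 is irreducible over Q. It is the minimal polynomial of α.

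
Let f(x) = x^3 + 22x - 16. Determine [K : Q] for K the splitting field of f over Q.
[K : Q] = 6

By the rational root test, any rational root of the monic integer polynomial f(x) = x^3 + 22x - 16 must be an integer dividing the constant term -16, i.e. one of ±{1, 2, 4, 8, 16}. Evaluating: f(1) = 7, f(-1) = -39, f(2) = 36, f(-2) = -68, f(4) = 136, f(-4) = -168, f(8) = 672, f(-8) = -704, f(16) = 4432, f(-16) = -4464; none is 0, so f has no rational root and is therefore irreducible over Q (a cubic with no linear factor over a field is irreducible). For an irreducible cubic, the Galois group is A_3 or S_3 according as the discriminant disc(f) = -4a^3 - 27b^2 = -4·(22)^3 - 27·(-16)^2 = -49504 is or is not a square in Q. Here disc(f) = -49504 is not a perfect square in Q, so the Galois group of f over Q is not contained in A_3 and must be all of S_3. The splitting field has degree |S_3| = 6 over Q, so [K : Q] = 6.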